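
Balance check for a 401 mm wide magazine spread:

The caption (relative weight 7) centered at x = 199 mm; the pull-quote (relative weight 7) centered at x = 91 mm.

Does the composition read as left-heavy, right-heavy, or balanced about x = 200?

Σw = 7 + 7 = 14.
Σw·x = 7·199 + 7·91 = 2030, so x̄ = 2030/14 ≈ 145.00.
145.0 vs midline 200 → left-heavy.

left-heavy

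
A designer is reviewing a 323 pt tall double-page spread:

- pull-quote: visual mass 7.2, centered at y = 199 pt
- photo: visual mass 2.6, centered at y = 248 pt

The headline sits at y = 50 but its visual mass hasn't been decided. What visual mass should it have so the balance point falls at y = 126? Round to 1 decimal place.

Existing Σw = 9.8 (7.2 + 2.6); existing moment 7.2·199 + 2.6·248 = 2077.6.
Balance at y = 126 requires (2077.6 + w·50) / (9.8 + w) = 126.
Rearranging, w·(50 − 126) = 126·9.8 − 2077.6 = -842.8, so w ≈ -842.8/-76 = 11.09.

w ≈ 11.1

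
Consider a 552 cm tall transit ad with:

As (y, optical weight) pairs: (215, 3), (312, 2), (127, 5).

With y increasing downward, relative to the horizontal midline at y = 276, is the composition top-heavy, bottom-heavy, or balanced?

Total weight = 3 + 2 + 5 = 10.
y: (3·215 + 2·312 + 5·127) / 10 = 1904 / 10 ≈ 190.40
190.4 vs midline 276 → top-heavy.

top-heavy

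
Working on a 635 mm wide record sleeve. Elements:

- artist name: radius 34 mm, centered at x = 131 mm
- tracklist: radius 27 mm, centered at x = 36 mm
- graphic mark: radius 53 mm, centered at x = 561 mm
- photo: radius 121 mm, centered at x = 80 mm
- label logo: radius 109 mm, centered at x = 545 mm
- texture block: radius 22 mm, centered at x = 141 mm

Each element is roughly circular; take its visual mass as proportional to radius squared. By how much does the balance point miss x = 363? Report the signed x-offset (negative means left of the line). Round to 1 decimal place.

Weights ∝ r²: artist name 34² = 1156, tracklist 27² = 729, graphic mark 53² = 2809, photo 121² = 14641, label logo 109² = 11881, texture block 22² = 484; Σw = 31700.
x-moment: 1156·131 + 729·36 + 2809·561 + 14641·80 + 11881·545 + 484·141 = 9468198; centroid 9468198/31700 ≈ 298.68.
Offset from x = 363: 298.68 − 363 ≈ -64.32.

≈ -64.3 mm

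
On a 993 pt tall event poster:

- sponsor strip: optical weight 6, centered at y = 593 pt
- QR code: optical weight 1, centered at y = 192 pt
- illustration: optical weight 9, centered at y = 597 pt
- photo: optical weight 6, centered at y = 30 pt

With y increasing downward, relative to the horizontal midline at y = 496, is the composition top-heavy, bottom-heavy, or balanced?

Σw = 6 + 1 + 9 + 6 = 22.
y-moment: 6·593 + 1·192 + 9·597 + 6·30 = 9303; centroid 9303/22 ≈ 422.86.
Since 422.9 is above (smaller y than) 496, the composition reads top-heavy.

top-heavy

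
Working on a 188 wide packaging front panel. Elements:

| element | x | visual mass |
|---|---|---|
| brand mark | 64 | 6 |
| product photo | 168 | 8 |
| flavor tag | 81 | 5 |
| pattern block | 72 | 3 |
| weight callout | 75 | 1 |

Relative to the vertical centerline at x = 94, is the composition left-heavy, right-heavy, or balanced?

right-heavy

Weights sum to 6 + 8 + 5 + 3 + 1 = 23.
x-moment: 6·64 + 8·168 + 5·81 + 3·72 + 1·75 = 2424; centroid 2424/23 ≈ 105.39.
105.4 lies right of the midline 94, so the layout is right-heavy.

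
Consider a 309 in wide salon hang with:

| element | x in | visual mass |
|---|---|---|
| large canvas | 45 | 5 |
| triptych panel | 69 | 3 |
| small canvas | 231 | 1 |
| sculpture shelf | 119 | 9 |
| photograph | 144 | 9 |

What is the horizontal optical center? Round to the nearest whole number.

x ≈ 112

Weights sum to 5 + 3 + 1 + 9 + 9 = 27.
x: (5·45 + 3·69 + 1·231 + 9·119 + 9·144) / 27 = 3030 / 27 ≈ 112.22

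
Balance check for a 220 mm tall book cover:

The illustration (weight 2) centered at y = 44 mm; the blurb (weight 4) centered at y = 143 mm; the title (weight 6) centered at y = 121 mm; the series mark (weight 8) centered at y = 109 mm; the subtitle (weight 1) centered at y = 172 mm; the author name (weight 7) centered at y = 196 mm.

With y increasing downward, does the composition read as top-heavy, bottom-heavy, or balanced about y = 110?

bottom-heavy

Σw = 2 + 4 + 6 + 8 + 1 + 7 = 28.
y-moment: 2·44 + 4·143 + 6·121 + 8·109 + 1·172 + 7·196 = 3802; centroid 3802/28 ≈ 135.79.
135.8 lies below (larger y than) the midline 110, so the layout is bottom-heavy.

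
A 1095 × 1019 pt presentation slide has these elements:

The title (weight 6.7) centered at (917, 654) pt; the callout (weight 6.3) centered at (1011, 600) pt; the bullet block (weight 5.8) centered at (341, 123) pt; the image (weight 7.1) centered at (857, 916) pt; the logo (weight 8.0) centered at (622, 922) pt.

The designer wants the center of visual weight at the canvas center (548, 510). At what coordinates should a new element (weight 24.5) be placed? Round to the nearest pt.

(263, 287)

New total weight: (6.7 + 6.3 + 5.8 + 7.1 + 8.0) + 24.5 = 58.4.
Along x: (25551.7 + 24.5·x) / 58.4 = 548 (existing moment 6.7·917 + 6.3·1011 + 5.8·341 + 7.1·857 + 8.0·622 = 25551.7) ⇒ x = (32003.2 − 25551.7) / 24.5 ≈ 263.33.
Along y: (22754.8 + 24.5·y) / 58.4 = 510 (existing moment 6.7·654 + 6.3·600 + 5.8·123 + 7.1·916 + 8.0·922 = 22754.8) ⇒ y = (29784.0 − 22754.8) / 24.5 ≈ 286.91.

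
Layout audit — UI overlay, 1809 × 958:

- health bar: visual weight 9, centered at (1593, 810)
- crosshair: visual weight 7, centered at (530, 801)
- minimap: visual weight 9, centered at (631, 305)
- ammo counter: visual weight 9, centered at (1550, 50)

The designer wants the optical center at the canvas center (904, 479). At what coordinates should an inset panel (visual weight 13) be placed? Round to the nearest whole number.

With the inset panel, Σw becomes 9 + 7 + 9 + 9 + 13 = 47.
x: target moment 47×904 = 42488; current 9·1593 + 7·530 + 9·631 + 9·1550 = 37676; the inset panel supplies 4812, so x = 4812/13 ≈ 370.15.
y: target moment 47×479 = 22513; current 9·810 + 7·801 + 9·305 + 9·50 = 16092; the inset panel supplies 6421, so y = 6421/13 ≈ 493.92.

(370, 494)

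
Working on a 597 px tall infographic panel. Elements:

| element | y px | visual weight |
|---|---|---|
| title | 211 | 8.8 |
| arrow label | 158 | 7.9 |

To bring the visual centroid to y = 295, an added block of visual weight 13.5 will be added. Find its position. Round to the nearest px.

New total weight: (8.8 + 7.9) + 13.5 = 30.2.
y: target moment 30.2×295 = 8909.0; current 8.8·211 + 7.9·158 = 3105.0; the added block supplies 5804.0, so y = 5804.0/13.5 ≈ 429.93.

y ≈ 430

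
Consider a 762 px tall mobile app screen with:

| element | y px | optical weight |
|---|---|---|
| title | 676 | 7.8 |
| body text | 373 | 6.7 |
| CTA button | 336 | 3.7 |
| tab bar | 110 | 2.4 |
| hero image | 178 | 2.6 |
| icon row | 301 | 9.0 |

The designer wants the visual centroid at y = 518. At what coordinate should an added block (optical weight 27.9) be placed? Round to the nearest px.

New total weight: (7.8 + 6.7 + 3.7 + 2.4 + 2.6 + 9.0) + 27.9 = 60.1.
y: need Σw·y = 60.1·518 = 31131.8. Existing = 7.8·676 + 6.7·373 + 3.7·336 + 2.4·110 + 2.6·178 + 9.0·301 = 12450.9. Remainder 18680.9 / 27.9 ≈ 669.57.

y ≈ 670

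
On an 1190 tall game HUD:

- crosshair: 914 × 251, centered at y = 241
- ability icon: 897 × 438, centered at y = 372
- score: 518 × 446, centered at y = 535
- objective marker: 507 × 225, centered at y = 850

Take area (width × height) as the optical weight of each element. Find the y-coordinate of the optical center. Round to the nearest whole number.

Areas: crosshair 914·251 = 229414, ability icon 897·438 = 392886, score 518·446 = 231028, objective marker 507·225 = 114075. Total weight = 967403.
y-moment: 229414·241 + 392886·372 + 231028·535 + 114075·850 = 422006096; centroid 422006096/967403 ≈ 436.23.

y ≈ 436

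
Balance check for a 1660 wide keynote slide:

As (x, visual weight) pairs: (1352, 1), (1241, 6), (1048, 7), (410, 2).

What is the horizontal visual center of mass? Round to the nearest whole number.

x ≈ 1060

Σw = 1 + 6 + 7 + 2 = 16.
x-moment: 1·1352 + 6·1241 + 7·1048 + 2·410 = 16954; centroid 16954/16 ≈ 1059.62.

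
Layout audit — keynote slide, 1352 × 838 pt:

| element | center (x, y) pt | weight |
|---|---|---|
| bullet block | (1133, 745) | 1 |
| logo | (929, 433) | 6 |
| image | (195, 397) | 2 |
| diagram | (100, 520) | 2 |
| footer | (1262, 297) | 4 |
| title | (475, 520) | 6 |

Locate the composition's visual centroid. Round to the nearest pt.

(724, 452)

Σw = 1 + 6 + 2 + 2 + 4 + 6 = 21.
Σw·x = 1·1133 + 6·929 + 2·195 + 2·100 + 4·1262 + 6·475 = 15195, so x̄ = 15195/21 ≈ 723.57.
Σw·y = 1·745 + 6·433 + 2·397 + 2·520 + 4·297 + 6·520 = 9485, so ȳ = 9485/21 ≈ 451.67.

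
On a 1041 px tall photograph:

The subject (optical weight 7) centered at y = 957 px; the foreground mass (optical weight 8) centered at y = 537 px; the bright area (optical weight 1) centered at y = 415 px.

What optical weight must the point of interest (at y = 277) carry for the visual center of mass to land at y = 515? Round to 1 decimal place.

w ≈ 13.3

Fixed elements: Σw = 7 + 8 + 1 = 16, Σw·y = 7·957 + 8·537 + 1·415 = 11410.
For the centroid to hit 515: (11410 + w·277) / (16 + w) = 515.
Rearranging, w·(277 − 515) = 515·16 − 11410 = -3170, so w ≈ -3170/-238 = 13.32.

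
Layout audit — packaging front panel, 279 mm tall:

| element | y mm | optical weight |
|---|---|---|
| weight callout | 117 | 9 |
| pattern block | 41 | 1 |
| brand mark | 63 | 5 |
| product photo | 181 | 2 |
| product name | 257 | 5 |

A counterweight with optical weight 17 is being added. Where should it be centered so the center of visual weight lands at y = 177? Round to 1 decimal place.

New total weight: (9 + 1 + 5 + 2 + 5) + 17 = 39.
Along y: (3056 + 17·y) / 39 = 177 (existing moment 9·117 + 1·41 + 5·63 + 2·181 + 5·257 = 3056) ⇒ y = (6903 − 3056) / 17 ≈ 226.29.

y ≈ 226.3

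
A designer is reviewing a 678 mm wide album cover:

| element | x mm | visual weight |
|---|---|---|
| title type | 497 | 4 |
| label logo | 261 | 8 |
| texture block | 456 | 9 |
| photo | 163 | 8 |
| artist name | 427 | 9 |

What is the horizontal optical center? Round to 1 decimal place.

x ≈ 350.7

Σw = 4 + 8 + 9 + 8 + 9 = 38.
x: (4·497 + 8·261 + 9·456 + 8·163 + 9·427) / 38 = 13327 / 38 ≈ 350.71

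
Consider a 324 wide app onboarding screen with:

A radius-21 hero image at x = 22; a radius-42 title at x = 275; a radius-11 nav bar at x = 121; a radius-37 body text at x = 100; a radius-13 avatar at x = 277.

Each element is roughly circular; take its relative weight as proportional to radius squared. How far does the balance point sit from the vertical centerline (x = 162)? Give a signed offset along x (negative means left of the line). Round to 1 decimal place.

≈ 17.4

r² weights: hero image 21² = 441, title 42² = 1764, nav bar 11² = 121, body text 37² = 1369, avatar 13² = 169. Total = 3864.
x-moment: 441·22 + 1764·275 + 121·121 + 1369·100 + 169·277 = 693156; centroid 693156/3864 ≈ 179.39.
Against x = 162, that's 179.39 − 162 = 17.39.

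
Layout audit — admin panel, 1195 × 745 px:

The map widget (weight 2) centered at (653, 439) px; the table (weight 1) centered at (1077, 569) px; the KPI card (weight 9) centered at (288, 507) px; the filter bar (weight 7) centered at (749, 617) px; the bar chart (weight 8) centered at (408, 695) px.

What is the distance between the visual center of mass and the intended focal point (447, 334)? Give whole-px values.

≈ 260 px

Σw = 2 + 1 + 9 + 7 + 8 = 27.
Σw·x = 2·653 + 1·1077 + 9·288 + 7·749 + 8·408 = 13482, so x̄ = 13482/27 ≈ 499.33.
Σw·y = 2·439 + 1·569 + 9·507 + 7·617 + 8·695 = 15889, so ȳ = 15889/27 ≈ 588.48.
Offset from (447, 334): Δx ≈ 52.33, Δy ≈ 254.48; distance = √(Δx² + Δy²) ≈ 259.81.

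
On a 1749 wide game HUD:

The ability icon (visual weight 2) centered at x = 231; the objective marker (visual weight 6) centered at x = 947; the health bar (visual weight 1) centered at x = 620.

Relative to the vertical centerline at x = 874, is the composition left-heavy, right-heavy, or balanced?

Total weight = 2 + 6 + 1 = 9.
x: (2·231 + 6·947 + 1·620) / 9 = 6764 / 9 ≈ 751.56
Since 751.6 is left of 874, the composition reads left-heavy.

left-heavy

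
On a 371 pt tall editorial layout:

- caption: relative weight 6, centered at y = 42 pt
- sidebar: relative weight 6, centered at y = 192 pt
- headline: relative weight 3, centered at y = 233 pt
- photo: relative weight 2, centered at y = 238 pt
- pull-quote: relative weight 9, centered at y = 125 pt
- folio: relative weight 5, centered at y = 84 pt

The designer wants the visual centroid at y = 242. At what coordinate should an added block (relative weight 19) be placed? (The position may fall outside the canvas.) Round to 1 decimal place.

y ≈ 419.8

With the added block, Σw becomes 6 + 6 + 3 + 2 + 9 + 5 + 19 = 50.
Along y: (4124 + 19·y) / 50 = 242 (existing moment 6·42 + 6·192 + 3·233 + 2·238 + 9·125 + 5·84 = 4124) ⇒ y = (12100 − 4124) / 19 ≈ 419.79.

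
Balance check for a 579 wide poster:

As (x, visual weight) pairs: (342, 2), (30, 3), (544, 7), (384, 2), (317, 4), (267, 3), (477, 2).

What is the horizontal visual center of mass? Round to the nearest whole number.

x ≈ 364

Weights sum to 2 + 3 + 7 + 2 + 4 + 3 + 2 = 23.
x: (2·342 + 3·30 + 7·544 + 2·384 + 4·317 + 3·267 + 2·477) / 23 = 8373 / 23 ≈ 364.04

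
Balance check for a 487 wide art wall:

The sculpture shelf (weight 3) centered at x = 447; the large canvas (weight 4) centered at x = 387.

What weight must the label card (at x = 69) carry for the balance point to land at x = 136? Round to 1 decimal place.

Existing Σw = 7 (3 + 4); existing moment 3·447 + 4·387 = 2889.
For the centroid to hit 136: (2889 + w·69) / (7 + w) = 136.
Solving: w = (136·7 − 2889) / (69 − 136) = -1937 / -67 ≈ 28.91.

w ≈ 28.9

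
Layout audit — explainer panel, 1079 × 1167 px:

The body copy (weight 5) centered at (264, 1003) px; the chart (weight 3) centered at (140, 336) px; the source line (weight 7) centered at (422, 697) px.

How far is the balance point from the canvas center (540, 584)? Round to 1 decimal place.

Σw = 5 + 3 + 7 = 15.
Σw·x = 5·264 + 3·140 + 7·422 = 4694, so x̄ = 4694/15 ≈ 312.93.
Σw·y = 5·1003 + 3·336 + 7·697 = 10902, so ȳ = 10902/15 ≈ 726.80.
Offset from (540, 584): Δx ≈ -227.07, Δy ≈ 142.80; distance = √(Δx² + Δy²) ≈ 268.24.

≈ 268.2 px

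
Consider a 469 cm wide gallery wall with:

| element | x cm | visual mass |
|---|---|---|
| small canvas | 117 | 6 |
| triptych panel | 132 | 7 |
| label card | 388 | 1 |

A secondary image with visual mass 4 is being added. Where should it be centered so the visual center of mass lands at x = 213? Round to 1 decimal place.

New total weight: (6 + 7 + 1) + 4 = 18.
x: target moment 18×213 = 3834; current 6·117 + 7·132 + 1·388 = 2014; the secondary image supplies 1820, so x = 1820/4 ≈ 455.00.

x ≈ 455.0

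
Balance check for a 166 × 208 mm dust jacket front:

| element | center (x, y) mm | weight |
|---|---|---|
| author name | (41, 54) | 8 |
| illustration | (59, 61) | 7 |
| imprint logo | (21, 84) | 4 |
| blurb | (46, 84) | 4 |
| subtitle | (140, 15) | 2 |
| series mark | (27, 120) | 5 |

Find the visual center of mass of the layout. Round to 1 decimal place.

(47.5, 72.0)

Σw = 8 + 7 + 4 + 4 + 2 + 5 = 30.
Σw·x = 1424; x̄ = 1424/30 ≈ 47.47.
Σw·y = 2161; ȳ = 2161/30 ≈ 72.03.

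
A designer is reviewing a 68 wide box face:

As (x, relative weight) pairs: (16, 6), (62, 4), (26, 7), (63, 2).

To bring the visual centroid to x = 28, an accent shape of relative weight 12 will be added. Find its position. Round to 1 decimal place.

After adding the accent shape, total weight = 6 + 4 + 7 + 2 + 12 = 31.
Along x: (652 + 12·x) / 31 = 28 (existing moment 6·16 + 4·62 + 7·26 + 2·63 = 652) ⇒ x = (868 − 652) / 12 ≈ 18.00.

x ≈ 18.0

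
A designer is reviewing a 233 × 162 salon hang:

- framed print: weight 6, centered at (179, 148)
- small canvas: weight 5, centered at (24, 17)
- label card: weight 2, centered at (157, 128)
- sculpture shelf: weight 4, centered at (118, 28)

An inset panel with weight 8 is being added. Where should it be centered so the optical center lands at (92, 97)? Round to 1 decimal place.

(40.0, 135.5)

New total weight: (6 + 5 + 2 + 4) + 8 = 25.
Along x: (1980 + 8·x) / 25 = 92 (existing moment 6·179 + 5·24 + 2·157 + 4·118 = 1980) ⇒ x = (2300 − 1980) / 8 ≈ 40.00.
Along y: (1341 + 8·y) / 25 = 97 (existing moment 6·148 + 5·17 + 2·128 + 4·28 = 1341) ⇒ y = (2425 − 1341) / 8 ≈ 135.50.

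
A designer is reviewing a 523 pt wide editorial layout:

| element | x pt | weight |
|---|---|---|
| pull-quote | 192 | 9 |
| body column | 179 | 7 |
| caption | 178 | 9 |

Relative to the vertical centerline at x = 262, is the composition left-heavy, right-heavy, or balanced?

Σw = 9 + 7 + 9 = 25.
x: (9·192 + 7·179 + 9·178) / 25 = 4583 / 25 ≈ 183.32
Since 183.3 is left of 262, the composition reads left-heavy.

left-heavy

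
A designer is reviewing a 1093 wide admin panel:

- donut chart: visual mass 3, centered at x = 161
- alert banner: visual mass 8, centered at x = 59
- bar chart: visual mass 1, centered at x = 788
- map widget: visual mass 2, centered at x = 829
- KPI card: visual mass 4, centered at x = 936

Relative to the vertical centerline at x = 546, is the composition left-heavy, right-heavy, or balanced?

Weights sum to 3 + 8 + 1 + 2 + 4 = 18.
x-moment: 3·161 + 8·59 + 1·788 + 2·829 + 4·936 = 7145; centroid 7145/18 ≈ 396.94.
396.9 lies left of the midline 546, so the layout is left-heavy.

left-heavy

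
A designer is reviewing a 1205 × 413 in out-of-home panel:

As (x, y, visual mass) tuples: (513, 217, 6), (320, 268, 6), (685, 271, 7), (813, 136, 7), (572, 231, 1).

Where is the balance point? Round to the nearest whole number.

Total weight = 6 + 6 + 7 + 7 + 1 = 27.
Σw·x = 6·513 + 6·320 + 7·685 + 7·813 + 1·572 = 16056, so x̄ = 16056/27 ≈ 594.67.
Σw·y = 6·217 + 6·268 + 7·271 + 7·136 + 1·231 = 5990, so ȳ = 5990/27 ≈ 221.85.

(595, 222)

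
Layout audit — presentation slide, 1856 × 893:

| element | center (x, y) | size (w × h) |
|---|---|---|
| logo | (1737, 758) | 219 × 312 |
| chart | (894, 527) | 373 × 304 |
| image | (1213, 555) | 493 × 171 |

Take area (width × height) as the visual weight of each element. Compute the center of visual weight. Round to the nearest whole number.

(1212, 595)

Taking area as weight: logo 219·312 = 68328, chart 373·304 = 113392, image 493·171 = 84303. Sum 266023.
Σw·x = 68328·1737 + 113392·894 + 84303·1213 = 322317723, so x̄ = 322317723/266023 ≈ 1211.62.
Σw·y = 68328·758 + 113392·527 + 84303·555 = 158338373, so ȳ = 158338373/266023 ≈ 595.21.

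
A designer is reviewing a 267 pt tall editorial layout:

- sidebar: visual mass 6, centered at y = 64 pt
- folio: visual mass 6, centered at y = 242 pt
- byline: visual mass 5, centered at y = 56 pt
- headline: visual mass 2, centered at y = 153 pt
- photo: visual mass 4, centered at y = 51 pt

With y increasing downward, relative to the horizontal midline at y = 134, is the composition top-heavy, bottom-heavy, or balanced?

Σw = 6 + 6 + 5 + 2 + 4 = 23.
y-moment: 6·64 + 6·242 + 5·56 + 2·153 + 4·51 = 2626; centroid 2626/23 ≈ 114.17.
114.2 vs midline 134 → top-heavy.

top-heavy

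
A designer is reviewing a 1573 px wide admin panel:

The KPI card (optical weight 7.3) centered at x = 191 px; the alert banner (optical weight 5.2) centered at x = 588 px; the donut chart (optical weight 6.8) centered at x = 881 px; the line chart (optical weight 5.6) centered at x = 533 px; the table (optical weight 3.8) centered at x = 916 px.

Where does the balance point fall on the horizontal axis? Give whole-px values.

Weights sum to 7.3 + 5.2 + 6.8 + 5.6 + 3.8 = 28.7.
x: (7.3·191 + 5.2·588 + 6.8·881 + 5.6·533 + 3.8·916) / 28.7 = 16908.3 / 28.7 ≈ 589.14

x ≈ 589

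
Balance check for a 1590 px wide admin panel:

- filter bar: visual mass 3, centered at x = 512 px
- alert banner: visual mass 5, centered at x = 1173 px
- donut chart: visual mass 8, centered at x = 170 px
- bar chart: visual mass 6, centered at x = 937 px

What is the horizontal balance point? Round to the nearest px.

x ≈ 654

Total weight = 3 + 5 + 8 + 6 = 22.
x: (3·512 + 5·1173 + 8·170 + 6·937) / 22 = 14383 / 22 ≈ 653.77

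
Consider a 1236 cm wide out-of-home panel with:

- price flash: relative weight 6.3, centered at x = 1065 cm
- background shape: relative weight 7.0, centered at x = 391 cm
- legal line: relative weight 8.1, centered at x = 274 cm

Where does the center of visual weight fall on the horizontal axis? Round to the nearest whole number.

Weights sum to 6.3 + 7.0 + 8.1 = 21.4.
Σw·x = 6.3·1065 + 7.0·391 + 8.1·274 = 11665.9, so x̄ = 11665.9/21.4 ≈ 545.14.

x ≈ 545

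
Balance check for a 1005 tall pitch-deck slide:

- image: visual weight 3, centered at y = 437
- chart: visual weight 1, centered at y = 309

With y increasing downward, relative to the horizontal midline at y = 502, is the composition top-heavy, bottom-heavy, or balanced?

Weights sum to 3 + 1 = 4.
y: (3·437 + 1·309) / 4 = 1620 / 4 ≈ 405.00
405.0 lies above (smaller y than) the midline 502, so the layout is top-heavy.

top-heavy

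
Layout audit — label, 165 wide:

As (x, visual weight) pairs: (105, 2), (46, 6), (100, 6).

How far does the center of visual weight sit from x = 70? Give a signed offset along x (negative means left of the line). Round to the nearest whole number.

Weights sum to 2 + 6 + 6 = 14.
Σw·x = 2·105 + 6·46 + 6·100 = 1086, so x̄ = 1086/14 ≈ 77.57.
Difference: 77.57 − 70 ≈ 7.57.

≈ 8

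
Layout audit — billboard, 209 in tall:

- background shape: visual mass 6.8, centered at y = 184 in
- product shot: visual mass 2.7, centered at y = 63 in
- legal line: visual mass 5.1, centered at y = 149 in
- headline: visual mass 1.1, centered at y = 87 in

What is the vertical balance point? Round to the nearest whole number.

y ≈ 145

Total weight = 6.8 + 2.7 + 5.1 + 1.1 = 15.7.
y-moment: 6.8·184 + 2.7·63 + 5.1·149 + 1.1·87 = 2276.9; centroid 2276.9/15.7 ≈ 145.03.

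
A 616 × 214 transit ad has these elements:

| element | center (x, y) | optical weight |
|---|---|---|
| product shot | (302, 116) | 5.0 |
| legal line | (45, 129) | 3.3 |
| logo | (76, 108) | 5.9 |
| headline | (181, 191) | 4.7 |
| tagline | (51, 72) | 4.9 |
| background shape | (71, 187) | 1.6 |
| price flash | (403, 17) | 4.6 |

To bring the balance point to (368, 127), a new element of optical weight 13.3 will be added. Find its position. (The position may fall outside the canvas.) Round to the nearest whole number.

(809, 168)

After adding the new element, total weight = 5.0 + 3.3 + 5.9 + 4.7 + 4.9 + 1.6 + 4.6 + 13.3 = 43.3.
Along x: (5174.9 + 13.3·x) / 43.3 = 368 (existing moment 5.0·302 + 3.3·45 + 5.9·76 + 4.7·181 + 4.9·51 + 1.6·71 + 4.6·403 = 5174.9) ⇒ x = (15934.4 − 5174.9) / 13.3 ≈ 808.98.
Along y: (3270.8 + 13.3·y) / 43.3 = 127 (existing moment 5.0·116 + 3.3·129 + 5.9·108 + 4.7·191 + 4.9·72 + 1.6·187 + 4.6·17 = 3270.8) ⇒ y = (5499.1 − 3270.8) / 13.3 ≈ 167.54.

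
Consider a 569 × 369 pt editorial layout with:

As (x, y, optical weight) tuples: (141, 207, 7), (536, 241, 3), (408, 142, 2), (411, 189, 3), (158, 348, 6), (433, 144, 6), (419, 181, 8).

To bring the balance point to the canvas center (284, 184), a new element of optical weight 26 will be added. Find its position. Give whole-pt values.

(222, 146)

After adding the new element, total weight = 7 + 3 + 2 + 3 + 6 + 6 + 8 + 26 = 61.
x: need Σw·x = 61·284 = 17324. Existing = 7·141 + 3·536 + 2·408 + 3·411 + 6·158 + 6·433 + 8·419 = 11542. Remainder 5782 / 26 ≈ 222.38.
y: need Σw·y = 61·184 = 11224. Existing = 7·207 + 3·241 + 2·142 + 3·189 + 6·348 + 6·144 + 8·181 = 7423. Remainder 3801 / 26 ≈ 146.19.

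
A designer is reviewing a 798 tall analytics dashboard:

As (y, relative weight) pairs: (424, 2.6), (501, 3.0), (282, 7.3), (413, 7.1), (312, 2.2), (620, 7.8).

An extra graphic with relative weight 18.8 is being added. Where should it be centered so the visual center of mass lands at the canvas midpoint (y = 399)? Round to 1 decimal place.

With the extra graphic, Σw becomes 2.6 + 3.0 + 7.3 + 7.1 + 2.2 + 7.8 + 18.8 = 48.8.
Along y: (13118.7 + 18.8·y) / 48.8 = 399 (existing moment 2.6·424 + 3.0·501 + 7.3·282 + 7.1·413 + 2.2·312 + 7.8·620 = 13118.7) ⇒ y = (19471.2 − 13118.7) / 18.8 ≈ 337.90.

y ≈ 337.9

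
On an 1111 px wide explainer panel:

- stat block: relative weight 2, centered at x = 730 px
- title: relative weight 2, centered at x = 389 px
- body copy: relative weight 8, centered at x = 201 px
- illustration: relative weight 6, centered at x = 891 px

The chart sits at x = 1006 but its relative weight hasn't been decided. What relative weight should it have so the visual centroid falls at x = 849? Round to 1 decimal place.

w ≈ 38.8

Existing Σw = 18 (2 + 2 + 8 + 6); existing moment 2·730 + 2·389 + 8·201 + 6·891 = 9192.
For the centroid to hit 849: (9192 + w·1006) / (18 + w) = 849.
Solving: w = (849·18 − 9192) / (1006 − 849) = 6090 / 157 ≈ 38.79.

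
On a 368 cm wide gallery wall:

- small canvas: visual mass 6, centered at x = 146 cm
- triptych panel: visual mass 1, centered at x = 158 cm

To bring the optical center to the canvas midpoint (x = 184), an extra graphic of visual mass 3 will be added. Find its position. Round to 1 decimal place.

x ≈ 268.7

With the extra graphic, Σw becomes 6 + 1 + 3 = 10.
x: need Σw·x = 10·184 = 1840. Existing = 6·146 + 1·158 = 1034. Remainder 806 / 3 ≈ 268.67.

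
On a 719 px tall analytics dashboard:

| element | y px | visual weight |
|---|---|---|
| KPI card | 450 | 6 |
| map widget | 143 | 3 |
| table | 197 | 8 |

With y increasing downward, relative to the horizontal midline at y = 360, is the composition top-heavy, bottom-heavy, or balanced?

Total weight = 6 + 3 + 8 = 17.
y: (6·450 + 3·143 + 8·197) / 17 = 4705 / 17 ≈ 276.76
Since 276.8 is above (smaller y than) 360, the composition reads top-heavy.

top-heavy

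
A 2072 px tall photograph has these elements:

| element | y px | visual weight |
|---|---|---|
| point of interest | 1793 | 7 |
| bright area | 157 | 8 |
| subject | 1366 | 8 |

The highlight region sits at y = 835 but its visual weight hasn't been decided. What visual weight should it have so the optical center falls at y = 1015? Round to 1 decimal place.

w ≈ 7.7

Existing Σw = 23 (7 + 8 + 8); existing moment 7·1793 + 8·157 + 8·1366 = 24735.
For the centroid to hit 1015: (24735 + w·835) / (23 + w) = 1015.
Solving: w = (1015·23 − 24735) / (835 − 1015) = -1390 / -180 ≈ 7.72.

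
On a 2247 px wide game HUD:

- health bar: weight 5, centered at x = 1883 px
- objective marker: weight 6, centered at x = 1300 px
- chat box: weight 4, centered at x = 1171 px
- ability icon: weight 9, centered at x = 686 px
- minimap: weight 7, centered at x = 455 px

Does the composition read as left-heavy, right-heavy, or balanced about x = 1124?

Σw = 5 + 6 + 4 + 9 + 7 = 31.
x: (5·1883 + 6·1300 + 4·1171 + 9·686 + 7·455) / 31 = 31258 / 31 ≈ 1008.32
1008.3 lies left of the midline 1124, so the layout is left-heavy.

left-heavy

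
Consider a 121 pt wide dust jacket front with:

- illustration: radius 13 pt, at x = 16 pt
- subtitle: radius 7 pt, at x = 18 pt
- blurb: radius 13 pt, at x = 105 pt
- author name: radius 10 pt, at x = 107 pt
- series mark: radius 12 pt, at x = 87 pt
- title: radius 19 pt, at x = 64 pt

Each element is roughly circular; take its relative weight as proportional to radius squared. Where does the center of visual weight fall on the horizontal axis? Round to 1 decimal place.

x ≈ 68.2

r² weights: illustration 13² = 169, subtitle 7² = 49, blurb 13² = 169, author name 10² = 100, series mark 12² = 144, title 19² = 361. Total = 992.
Σw·x = 67663; x̄ = 67663/992 ≈ 68.21.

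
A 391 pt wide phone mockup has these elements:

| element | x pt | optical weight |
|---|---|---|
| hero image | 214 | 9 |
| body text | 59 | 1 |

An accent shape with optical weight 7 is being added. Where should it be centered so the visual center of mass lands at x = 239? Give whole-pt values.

x ≈ 297

After adding the accent shape, total weight = 9 + 1 + 7 = 17.
x: target moment 17×239 = 4063; current 9·214 + 1·59 = 1985; the accent shape supplies 2078, so x = 2078/7 ≈ 296.86.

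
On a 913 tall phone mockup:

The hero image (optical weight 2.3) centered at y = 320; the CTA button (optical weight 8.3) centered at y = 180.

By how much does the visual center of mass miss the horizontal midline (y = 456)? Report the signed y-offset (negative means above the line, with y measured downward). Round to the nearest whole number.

Total weight = 2.3 + 8.3 = 10.6.
y: (2.3·320 + 8.3·180) / 10.6 = 2230.0 / 10.6 ≈ 210.38
Difference: 210.38 − 456 ≈ -245.62.

≈ -246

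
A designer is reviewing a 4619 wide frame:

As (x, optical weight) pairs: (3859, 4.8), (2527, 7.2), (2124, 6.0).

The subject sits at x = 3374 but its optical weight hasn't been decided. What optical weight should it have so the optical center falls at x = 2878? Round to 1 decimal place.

Known weights sum to 4.8 + 7.2 + 6.0 = 18.0; their moment is 4.8·3859 + 7.2·2527 + 6.0·2124 = 49461.6.
For the centroid to hit 2878: (49461.6 + w·3374) / (18.0 + w) = 2878.
So w = (2878·18.0 − 49461.6)/(3374 − 2878) = 2342.4/496 ≈ 4.72.

w ≈ 4.7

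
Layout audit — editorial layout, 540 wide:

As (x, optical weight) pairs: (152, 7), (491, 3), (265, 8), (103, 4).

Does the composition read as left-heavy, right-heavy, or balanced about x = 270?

left-heavy

Σw = 7 + 3 + 8 + 4 = 22.
x-moment: 7·152 + 3·491 + 8·265 + 4·103 = 5069; centroid 5069/22 ≈ 230.41.
Since 230.4 is left of 270, the composition reads left-heavy.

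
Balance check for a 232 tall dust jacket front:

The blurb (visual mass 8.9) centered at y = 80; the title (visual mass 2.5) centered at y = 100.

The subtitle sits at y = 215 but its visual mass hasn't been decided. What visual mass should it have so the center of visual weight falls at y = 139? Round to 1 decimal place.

Known weights sum to 8.9 + 2.5 = 11.4; their moment is 8.9·80 + 2.5·100 = 962.0.
Balance at y = 139 requires (962.0 + w·215) / (11.4 + w) = 139.
Solving: w = (139·11.4 − 962.0) / (215 − 139) = 622.6 / 76 ≈ 8.19.

w ≈ 8.2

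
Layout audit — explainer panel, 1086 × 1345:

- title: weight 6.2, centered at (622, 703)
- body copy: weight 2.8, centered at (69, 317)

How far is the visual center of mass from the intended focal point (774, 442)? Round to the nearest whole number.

Total weight = 6.2 + 2.8 = 9.0.
x: (6.2·622 + 2.8·69) / 9.0 = 4049.6 / 9.0 ≈ 449.96
y: (6.2·703 + 2.8·317) / 9.0 = 5246.2 / 9.0 ≈ 582.91
Relative to (774, 442): Δ = (-324.04, 140.91); |Δ| = √(-324.04² + 140.91²) ≈ 353.36.

≈ 353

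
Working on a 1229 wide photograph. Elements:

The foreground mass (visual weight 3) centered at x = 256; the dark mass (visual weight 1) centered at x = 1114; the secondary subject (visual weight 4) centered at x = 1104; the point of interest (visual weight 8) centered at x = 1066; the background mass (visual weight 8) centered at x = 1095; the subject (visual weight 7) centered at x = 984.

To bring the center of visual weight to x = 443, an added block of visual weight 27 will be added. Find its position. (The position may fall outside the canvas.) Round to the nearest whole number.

x ≈ -177

With the added block, Σw becomes 3 + 1 + 4 + 8 + 8 + 7 + 27 = 58.
x: target moment 58×443 = 25694; current 3·256 + 1·1114 + 4·1104 + 8·1066 + 8·1095 + 7·984 = 30474; the added block supplies -4780, so x = -4780/27 ≈ -177.04.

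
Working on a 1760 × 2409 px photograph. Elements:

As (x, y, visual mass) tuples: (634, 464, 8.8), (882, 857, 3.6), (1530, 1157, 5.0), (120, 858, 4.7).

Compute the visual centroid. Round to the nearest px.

Σw = 8.8 + 3.6 + 5.0 + 4.7 = 22.1.
x-moment: 8.8·634 + 3.6·882 + 5.0·1530 + 4.7·120 = 16968.4; centroid 16968.4/22.1 ≈ 767.80.
y-moment: 8.8·464 + 3.6·857 + 5.0·1157 + 4.7·858 = 16986.0; centroid 16986.0/22.1 ≈ 768.60.

(768, 769)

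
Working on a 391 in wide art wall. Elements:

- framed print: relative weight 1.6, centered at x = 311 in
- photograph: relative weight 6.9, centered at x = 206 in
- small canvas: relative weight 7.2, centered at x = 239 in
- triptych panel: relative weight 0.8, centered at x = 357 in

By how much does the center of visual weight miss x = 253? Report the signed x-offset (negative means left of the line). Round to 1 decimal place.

Total weight = 1.6 + 6.9 + 7.2 + 0.8 = 16.5.
x: (1.6·311 + 6.9·206 + 7.2·239 + 0.8·357) / 16.5 = 3925.4 / 16.5 ≈ 237.90
Against x = 253, that's 237.90 − 253 = -15.10.

≈ -15.1 in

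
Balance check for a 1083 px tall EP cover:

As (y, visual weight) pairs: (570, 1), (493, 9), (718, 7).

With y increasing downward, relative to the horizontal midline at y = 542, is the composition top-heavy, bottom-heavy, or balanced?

Total weight = 1 + 9 + 7 = 17.
y: (1·570 + 9·493 + 7·718) / 17 = 10033 / 17 ≈ 590.18
590.2 lies below (larger y than) the midline 542, so the layout is bottom-heavy.

bottom-heavy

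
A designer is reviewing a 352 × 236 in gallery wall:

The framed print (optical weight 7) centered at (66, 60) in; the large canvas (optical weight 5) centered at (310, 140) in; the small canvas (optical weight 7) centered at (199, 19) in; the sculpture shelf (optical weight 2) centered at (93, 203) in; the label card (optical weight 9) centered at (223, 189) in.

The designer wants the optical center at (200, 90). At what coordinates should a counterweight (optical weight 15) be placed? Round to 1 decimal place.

New total weight: (7 + 5 + 7 + 2 + 9) + 15 = 45.
x: need Σw·x = 45·200 = 9000. Existing = 7·66 + 5·310 + 7·199 + 2·93 + 9·223 = 5598. Remainder 3402 / 15 ≈ 226.80.
y: need Σw·y = 45·90 = 4050. Existing = 7·60 + 5·140 + 7·19 + 2·203 + 9·189 = 3360. Remainder 690 / 15 ≈ 46.00.

(226.8, 46.0)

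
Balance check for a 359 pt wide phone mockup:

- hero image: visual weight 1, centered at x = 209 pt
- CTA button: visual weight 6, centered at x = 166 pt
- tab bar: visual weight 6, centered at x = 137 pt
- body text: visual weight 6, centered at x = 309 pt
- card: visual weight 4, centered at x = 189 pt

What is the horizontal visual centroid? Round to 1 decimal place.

x ≈ 201.6

Σw = 1 + 6 + 6 + 6 + 4 = 23.
x: (1·209 + 6·166 + 6·137 + 6·309 + 4·189) / 23 = 4637 / 23 ≈ 201.61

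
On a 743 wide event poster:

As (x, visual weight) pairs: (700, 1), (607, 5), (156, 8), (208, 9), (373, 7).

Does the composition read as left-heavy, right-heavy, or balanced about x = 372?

Weights sum to 1 + 5 + 8 + 9 + 7 = 30.
Σw·x = 1·700 + 5·607 + 8·156 + 9·208 + 7·373 = 9466, so x̄ = 9466/30 ≈ 315.53.
315.5 vs midline 372 → left-heavy.

left-heavy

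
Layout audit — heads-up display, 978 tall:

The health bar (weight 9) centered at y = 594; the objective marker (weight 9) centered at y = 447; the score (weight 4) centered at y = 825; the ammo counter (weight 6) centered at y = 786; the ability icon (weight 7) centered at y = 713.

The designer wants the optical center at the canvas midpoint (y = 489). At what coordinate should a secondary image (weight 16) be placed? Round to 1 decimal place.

y ≈ 160.2

After adding the secondary image, total weight = 9 + 9 + 4 + 6 + 7 + 16 = 51.
Along y: (22376 + 16·y) / 51 = 489 (existing moment 9·594 + 9·447 + 4·825 + 6·786 + 7·713 = 22376) ⇒ y = (24939 − 22376) / 16 ≈ 160.19.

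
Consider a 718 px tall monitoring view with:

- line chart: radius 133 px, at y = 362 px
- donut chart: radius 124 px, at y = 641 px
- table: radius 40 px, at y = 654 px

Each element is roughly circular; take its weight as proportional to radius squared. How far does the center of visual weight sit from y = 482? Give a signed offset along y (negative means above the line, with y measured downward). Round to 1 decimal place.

≈ 17.2 px

r² weights: line chart 133² = 17689, donut chart 124² = 15376, table 40² = 1600. Total = 34665.
Σw·y = 17689·362 + 15376·641 + 1600·654 = 17305834, so ȳ = 17305834/34665 ≈ 499.23.
Against y = 482, that's 499.23 − 482 = 17.23.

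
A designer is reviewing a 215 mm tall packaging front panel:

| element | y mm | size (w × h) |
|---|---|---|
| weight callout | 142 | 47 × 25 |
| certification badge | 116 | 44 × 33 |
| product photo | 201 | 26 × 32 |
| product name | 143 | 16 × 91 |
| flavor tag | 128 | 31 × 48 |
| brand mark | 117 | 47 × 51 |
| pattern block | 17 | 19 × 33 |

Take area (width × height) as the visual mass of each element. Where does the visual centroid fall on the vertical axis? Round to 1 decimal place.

Taking area as weight: weight callout 47·25 = 1175, certification badge 44·33 = 1452, product photo 26·32 = 832, product name 16·91 = 1456, flavor tag 31·48 = 1488, brand mark 47·51 = 2397, pattern block 19·33 = 627. Sum 9427.
y-moment: 1175·142 + 1452·116 + 832·201 + 1456·143 + 1488·128 + 2397·117 + 627·17 = 1192294; centroid 1192294/9427 ≈ 126.48.

y ≈ 126.5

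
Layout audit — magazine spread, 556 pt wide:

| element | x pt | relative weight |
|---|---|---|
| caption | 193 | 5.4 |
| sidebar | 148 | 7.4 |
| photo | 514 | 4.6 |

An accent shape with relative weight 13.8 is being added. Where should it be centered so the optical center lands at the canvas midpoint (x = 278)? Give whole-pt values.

With the accent shape, Σw becomes 5.4 + 7.4 + 4.6 + 13.8 = 31.2.
Along x: (4501.8 + 13.8·x) / 31.2 = 278 (existing moment 5.4·193 + 7.4·148 + 4.6·514 = 4501.8) ⇒ x = (8673.6 − 4501.8) / 13.8 ≈ 302.30.

x ≈ 302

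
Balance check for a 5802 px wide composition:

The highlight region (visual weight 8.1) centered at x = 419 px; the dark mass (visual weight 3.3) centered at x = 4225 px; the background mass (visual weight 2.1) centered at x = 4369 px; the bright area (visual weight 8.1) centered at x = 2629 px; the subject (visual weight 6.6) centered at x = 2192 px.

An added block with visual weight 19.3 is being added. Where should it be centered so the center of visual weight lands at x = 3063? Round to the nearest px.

x ≈ 4312

After adding the added block, total weight = 8.1 + 3.3 + 2.1 + 8.1 + 6.6 + 19.3 = 47.5.
x: need Σw·x = 47.5·3063 = 145492.5. Existing = 8.1·419 + 3.3·4225 + 2.1·4369 + 8.1·2629 + 6.6·2192 = 62273.4. Remainder 83219.1 / 19.3 ≈ 4311.87.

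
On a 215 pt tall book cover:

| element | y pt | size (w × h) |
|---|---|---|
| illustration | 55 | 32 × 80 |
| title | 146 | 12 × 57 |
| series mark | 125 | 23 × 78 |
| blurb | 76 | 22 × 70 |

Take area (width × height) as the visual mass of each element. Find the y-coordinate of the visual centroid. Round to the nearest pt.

y ≈ 88

Areas → weights: illustration 32·80 = 2560, title 12·57 = 684, series mark 23·78 = 1794, blurb 22·70 = 1540; Σw = 6578.
y-moment: 2560·55 + 684·146 + 1794·125 + 1540·76 = 581954; centroid 581954/6578 ≈ 88.47.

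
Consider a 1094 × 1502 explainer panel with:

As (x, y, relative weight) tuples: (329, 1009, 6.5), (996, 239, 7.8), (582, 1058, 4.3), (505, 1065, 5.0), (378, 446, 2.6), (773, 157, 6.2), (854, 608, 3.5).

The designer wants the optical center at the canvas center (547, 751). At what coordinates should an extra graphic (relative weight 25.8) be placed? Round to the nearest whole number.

(390, 922)

After adding the extra graphic, total weight = 6.5 + 7.8 + 4.3 + 5.0 + 2.6 + 6.2 + 3.5 + 25.8 = 61.7.
Along x: (23699.3 + 25.8·x) / 61.7 = 547 (existing moment 6.5·329 + 7.8·996 + 4.3·582 + 5.0·505 + 2.6·378 + 6.2·773 + 3.5·854 = 23699.3) ⇒ x = (33749.9 − 23699.3) / 25.8 ≈ 389.56.
Along y: (22558.1 + 25.8·y) / 61.7 = 751 (existing moment 6.5·1009 + 7.8·239 + 4.3·1058 + 5.0·1065 + 2.6·446 + 6.2·157 + 3.5·608 = 22558.1) ⇒ y = (46336.7 − 22558.1) / 25.8 ≈ 921.65.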